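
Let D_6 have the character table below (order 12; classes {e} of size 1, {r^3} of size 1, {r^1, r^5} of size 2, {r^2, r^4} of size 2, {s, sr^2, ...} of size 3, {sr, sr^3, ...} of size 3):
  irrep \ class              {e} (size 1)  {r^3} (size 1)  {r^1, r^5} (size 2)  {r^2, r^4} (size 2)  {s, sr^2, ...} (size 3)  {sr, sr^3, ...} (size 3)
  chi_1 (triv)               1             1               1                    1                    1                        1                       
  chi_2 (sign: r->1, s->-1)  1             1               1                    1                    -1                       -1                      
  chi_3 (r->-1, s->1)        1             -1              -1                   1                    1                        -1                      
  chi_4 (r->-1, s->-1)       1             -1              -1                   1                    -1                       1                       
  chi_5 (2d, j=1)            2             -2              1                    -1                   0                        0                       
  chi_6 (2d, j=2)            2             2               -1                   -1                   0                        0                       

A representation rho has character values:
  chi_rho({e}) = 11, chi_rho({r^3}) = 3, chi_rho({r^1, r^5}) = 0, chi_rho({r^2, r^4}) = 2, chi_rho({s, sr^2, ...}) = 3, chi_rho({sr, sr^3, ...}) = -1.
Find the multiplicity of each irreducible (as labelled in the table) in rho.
Multiplicities: chi_1: 2, chi_2: 1, chi_3: 2, chi_4: 0, chi_5: 1, chi_6: 2.

Argument: Use <chi_rho, chi> = (1/|G|) sum_C |C| * chi_rho(C) * conj(chi(C)) with |G| = 12 for each irreducible chi in the table:
  <chi_rho, chi_1> = (1/12)[1*(11)*conj(1) + 1*(3)*conj(1) + 2*(0)*conj(1) + 2*(2)*conj(1) + 3*(3)*conj(1) + 3*(-1)*conj(1)]
      = (1/12)[(11) + (3) + (0) + (4) + (9) + (-3)] = 24/12 = 2
  <chi_rho, chi_2> = (1/12)[1*(11)*conj(1) + 1*(3)*conj(1) + 2*(0)*conj(1) + 2*(2)*conj(1) + 3*(3)*conj(-1) + 3*(-1)*conj(-1)]
      = (1/12)[(11) + (3) + (0) + (4) + (-9) + (3)] = 12/12 = 1
  <chi_rho, chi_3> = (1/12)[1*(11)*conj(1) + 1*(3)*conj(-1) + 2*(0)*conj(-1) + 2*(2)*conj(1) + 3*(3)*conj(1) + 3*(-1)*conj(-1)]
      = (1/12)[(11) + (-3) + (0) + (4) + (9) + (3)] = 24/12 = 2
  <chi_rho, chi_4> = (1/12)[1*(11)*conj(1) + 1*(3)*conj(-1) + 2*(0)*conj(-1) + 2*(2)*conj(1) + 3*(3)*conj(-1) + 3*(-1)*conj(1)]
      = (1/12)[(11) + (-3) + (0) + (4) + (-9) + (-3)] = 0/12 = 0
  <chi_rho, chi_5> = (1/12)[1*(11)*conj(2) + 1*(3)*conj(-2) + 2*(0)*conj(1) + 2*(2)*conj(-1) + 3*(3)*conj(0) + 3*(-1)*conj(0)]
      = (1/12)[(22) + (-6) + (0) + (-4) + (0) + (0)] = 12/12 = 1
  <chi_rho, chi_6> = (1/12)[1*(11)*conj(2) + 1*(3)*conj(2) + 2*(0)*conj(-1) + 2*(2)*conj(-1) + 3*(3)*conj(0) + 3*(-1)*conj(0)]
      = (1/12)[(22) + (6) + (0) + (-4) + (0) + (0)] = 24/12 = 2
Dimension check: dim(rho) = sum (mult * dim) = 2*1 + 1*1 + 2*1 + 0*1 + 1*2 + 2*2 = 11 = chi_rho(e) = 11.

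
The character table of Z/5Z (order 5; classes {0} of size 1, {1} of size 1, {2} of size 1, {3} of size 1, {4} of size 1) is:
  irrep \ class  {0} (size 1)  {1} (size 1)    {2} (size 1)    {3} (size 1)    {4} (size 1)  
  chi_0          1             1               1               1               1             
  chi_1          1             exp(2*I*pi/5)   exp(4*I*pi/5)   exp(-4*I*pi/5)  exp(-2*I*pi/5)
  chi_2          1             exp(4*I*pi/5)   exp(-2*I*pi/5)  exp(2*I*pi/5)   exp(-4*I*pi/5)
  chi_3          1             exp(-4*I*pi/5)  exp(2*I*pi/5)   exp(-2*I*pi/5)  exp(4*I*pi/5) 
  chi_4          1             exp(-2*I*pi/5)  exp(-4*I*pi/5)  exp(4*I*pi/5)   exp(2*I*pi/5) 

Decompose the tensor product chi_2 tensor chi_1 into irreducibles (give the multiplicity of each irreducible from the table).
chi_2 tensor chi_1 = chi_3 (all other irreducibles have multiplicity 0).

Proof sketch: The character of a tensor product is the pointwise product (chi_2 * chi_1)(C) = chi_2(C) * chi_1(C):
  {0}: (1)*(1), {1}: (exp(4*I*pi/5))*(exp(2*I*pi/5)), {2}: (exp(-2*I*pi/5))*(exp(4*I*pi/5)), {3}: (exp(2*I*pi/5))*(exp(-4*I*pi/5)), {4}: (exp(-4*I*pi/5))*(exp(-2*I*pi/5))
so (chi_2 * chi_1) takes values
  {0} -> 1, {1} -> exp(-4*I*pi/5), {2} -> exp(2*I*pi/5), {3} -> exp(-2*I*pi/5), {4} -> exp(4*I*pi/5).
Now take the inner product of this character with each irreducible chi from the table, <chi_2*chi_1, chi> = (1/5) sum_C |C| (chi_2*chi_1)(C) conj(chi(C)):
  <chi_2*chi_1, chi_0> = (1/5)[1*(1)*conj(1) + 1*(exp(-4*I*pi/5))*conj(1) + 1*(exp(2*I*pi/5))*conj(1) + 1*(exp(-2*I*pi/5))*conj(1) + 1*(exp(4*I*pi/5))*conj(1)]
      = (1/5)[(1) + (exp(-4*I*pi/5)) + (exp(2*I*pi/5)) + (exp(-2*I*pi/5)) + (exp(4*I*pi/5))] = 0/5 = 0
  <chi_2*chi_1, chi_1> = (1/5)[1*(1)*conj(1) + 1*(exp(-4*I*pi/5))*conj(exp(2*I*pi/5)) + 1*(exp(2*I*pi/5))*conj(exp(4*I*pi/5)) + 1*(exp(-2*I*pi/5))*conj(exp(-4*I*pi/5)) + 1*(exp(4*I*pi/5))*conj(exp(-2*I*pi/5))]
      = (1/5)[(1) + (exp(4*I*pi/5)) + (exp(-2*I*pi/5)) + (exp(2*I*pi/5)) + (exp(-4*I*pi/5))] = 0/5 = 0
  <chi_2*chi_1, chi_2> = (1/5)[1*(1)*conj(1) + 1*(exp(-4*I*pi/5))*conj(exp(4*I*pi/5)) + 1*(exp(2*I*pi/5))*conj(exp(-2*I*pi/5)) + 1*(exp(-2*I*pi/5))*conj(exp(2*I*pi/5)) + 1*(exp(4*I*pi/5))*conj(exp(-4*I*pi/5))]
      = (1/5)[(1) + (exp(2*I*pi/5)) + (exp(4*I*pi/5)) + (exp(-4*I*pi/5)) + (exp(-2*I*pi/5))] = 0/5 = 0
  <chi_2*chi_1, chi_3> = (1/5)[1*(1)*conj(1) + 1*(exp(-4*I*pi/5))*conj(exp(-4*I*pi/5)) + 1*(exp(2*I*pi/5))*conj(exp(2*I*pi/5)) + 1*(exp(-2*I*pi/5))*conj(exp(-2*I*pi/5)) + 1*(exp(4*I*pi/5))*conj(exp(4*I*pi/5))]
      = (1/5)[(1) + (1) + (1) + (1) + (1)] = 5/5 = 1
  <chi_2*chi_1, chi_4> = (1/5)[1*(1)*conj(1) + 1*(exp(-4*I*pi/5))*conj(exp(-2*I*pi/5)) + 1*(exp(2*I*pi/5))*conj(exp(-4*I*pi/5)) + 1*(exp(-2*I*pi/5))*conj(exp(4*I*pi/5)) + 1*(exp(4*I*pi/5))*conj(exp(2*I*pi/5))]
      = (1/5)[(1) + (exp(-2*I*pi/5)) + (exp(-4*I*pi/5)) + (exp(4*I*pi/5)) + (exp(2*I*pi/5))] = 0/5 = 0
(Exp terms are combined using exp(i*s)*conj(exp(i*t)) = exp(i*(s-t)), and sums of them are collapsed using the identity that for every m > 1 the m distinct m-th roots of unity sum to 0, e.g. 1 + exp(2*I*pi/3) + exp(-2*I*pi/3) = 0.)
Hence the multiplicities are chi_3: 1. Dimension check: dim(chi_2)*dim(chi_1) = 1*1 = 1 and sum (mult * dim) = 1*1 = 1.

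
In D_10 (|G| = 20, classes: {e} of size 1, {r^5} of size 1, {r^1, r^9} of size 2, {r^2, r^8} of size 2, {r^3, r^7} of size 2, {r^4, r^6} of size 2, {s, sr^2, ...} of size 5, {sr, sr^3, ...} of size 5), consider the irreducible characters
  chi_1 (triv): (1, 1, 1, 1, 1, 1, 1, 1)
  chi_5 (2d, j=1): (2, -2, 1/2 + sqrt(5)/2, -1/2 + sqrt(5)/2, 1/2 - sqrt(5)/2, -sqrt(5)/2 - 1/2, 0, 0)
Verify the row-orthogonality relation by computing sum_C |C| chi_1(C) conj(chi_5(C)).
Sum = 0; so <chi_1, chi_5> = 0 (distinct irreducibles are orthogonal).

Justification: Compute term by term over conjugacy classes (|C| * chi_1(C) * conj(chi_5(C))):
  1*(1)*conj(2) + 1*(1)*conj(-2) + 2*(1)*conj(1/2 + sqrt(5)/2) + 2*(1)*conj(-1/2 + sqrt(5)/2) + 2*(1)*conj(1/2 - sqrt(5)/2) + 2*(1)*conj(-sqrt(5)/2 - 1/2) + 5*(1)*conj(0) + 5*(1)*conj(0)
  = (2) + (-2) + (1 + sqrt(5)) + (-1 + sqrt(5)) + (1 - sqrt(5)) + (-sqrt(5) - 1) + (0) + (0)
  = 0.
Dividing by |G| = 20 gives 0/20 = 0, matching the row-orthogonality relation <chi_1, chi_5> = [chi_1 = chi_5].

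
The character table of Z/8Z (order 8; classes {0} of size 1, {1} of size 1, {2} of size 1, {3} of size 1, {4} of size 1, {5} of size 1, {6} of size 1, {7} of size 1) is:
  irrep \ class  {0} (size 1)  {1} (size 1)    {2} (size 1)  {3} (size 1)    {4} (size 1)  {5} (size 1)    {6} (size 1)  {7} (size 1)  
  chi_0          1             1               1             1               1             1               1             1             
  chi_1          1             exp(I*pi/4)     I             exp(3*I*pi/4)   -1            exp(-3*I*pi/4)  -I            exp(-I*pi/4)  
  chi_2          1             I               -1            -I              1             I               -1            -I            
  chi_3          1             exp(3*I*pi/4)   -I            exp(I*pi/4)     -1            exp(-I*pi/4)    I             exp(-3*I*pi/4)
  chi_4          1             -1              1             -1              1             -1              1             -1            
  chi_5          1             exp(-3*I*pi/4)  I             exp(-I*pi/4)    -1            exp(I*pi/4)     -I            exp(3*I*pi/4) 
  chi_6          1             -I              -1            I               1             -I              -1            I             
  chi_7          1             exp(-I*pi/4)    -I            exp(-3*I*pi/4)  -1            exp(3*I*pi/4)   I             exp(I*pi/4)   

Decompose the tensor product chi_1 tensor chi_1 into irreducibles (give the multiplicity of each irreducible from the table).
chi_1 tensor chi_1 = chi_2 (all other irreducibles have multiplicity 0).

Why: The character of a tensor product is the pointwise product (chi_1 * chi_1)(C) = chi_1(C) * chi_1(C):
  {0}: (1)*(1), {1}: (exp(I*pi/4))*(exp(I*pi/4)), {2}: (I)*(I), {3}: (exp(3*I*pi/4))*(exp(3*I*pi/4)), {4}: (-1)*(-1), {5}: (exp(-3*I*pi/4))*(exp(-3*I*pi/4)), {6}: (-I)*(-I), {7}: (exp(-I*pi/4))*(exp(-I*pi/4))
so (chi_1 * chi_1) takes values
  {0} -> 1, {1} -> I, {2} -> -1, {3} -> -I, {4} -> 1, {5} -> I, {6} -> -1, {7} -> -I.
Now take the inner product of this character with each irreducible chi from the table, <chi_1*chi_1, chi> = (1/8) sum_C |C| (chi_1*chi_1)(C) conj(chi(C)):
  <chi_1*chi_1, chi_0> = (1/8)[1*(1)*conj(1) + 1*(I)*conj(1) + 1*(-1)*conj(1) + 1*(-I)*conj(1) + 1*(1)*conj(1) + 1*(I)*conj(1) + 1*(-1)*conj(1) + 1*(-I)*conj(1)]
      = (1/8)[(1) + (I) + (-1) + (-I) + (1) + (I) + (-1) + (-I)] = 0/8 = 0
  <chi_1*chi_1, chi_1> = (1/8)[1*(1)*conj(1) + 1*(I)*conj(exp(I*pi/4)) + 1*(-1)*conj(I) + 1*(-I)*conj(exp(3*I*pi/4)) + 1*(1)*conj(-1) + 1*(I)*conj(exp(-3*I*pi/4)) + 1*(-1)*conj(-I) + 1*(-I)*conj(exp(-I*pi/4))]
      = (1/8)[(1) + (exp(I*pi/4)) + (I) + (-exp(-I*pi/4)) + (-1) + (exp(-3*I*pi/4)) + (-I) + (-exp(3*I*pi/4))] = 0/8 = 0
  <chi_1*chi_1, chi_2> = (1/8)[1*(1)*conj(1) + 1*(I)*conj(I) + 1*(-1)*conj(-1) + 1*(-I)*conj(-I) + 1*(1)*conj(1) + 1*(I)*conj(I) + 1*(-1)*conj(-1) + 1*(-I)*conj(-I)]
      = (1/8)[(1) + (1) + (1) + (1) + (1) + (1) + (1) + (1)] = 8/8 = 1
  <chi_1*chi_1, chi_3> = (1/8)[1*(1)*conj(1) + 1*(I)*conj(exp(3*I*pi/4)) + 1*(-1)*conj(-I) + 1*(-I)*conj(exp(I*pi/4)) + 1*(1)*conj(-1) + 1*(I)*conj(exp(-I*pi/4)) + 1*(-1)*conj(I) + 1*(-I)*conj(exp(-3*I*pi/4))]
      = (1/8)[(1) + (exp(-I*pi/4)) + (-I) + (-exp(I*pi/4)) + (-1) + (exp(3*I*pi/4)) + (I) + (-exp(-3*I*pi/4))] = 0/8 = 0
  <chi_1*chi_1, chi_4> = (1/8)[1*(1)*conj(1) + 1*(I)*conj(-1) + 1*(-1)*conj(1) + 1*(-I)*conj(-1) + 1*(1)*conj(1) + 1*(I)*conj(-1) + 1*(-1)*conj(1) + 1*(-I)*conj(-1)]
      = (1/8)[(1) + (-I) + (-1) + (I) + (1) + (-I) + (-1) + (I)] = 0/8 = 0
  <chi_1*chi_1, chi_5> = (1/8)[1*(1)*conj(1) + 1*(I)*conj(exp(-3*I*pi/4)) + 1*(-1)*conj(I) + 1*(-I)*conj(exp(-I*pi/4)) + 1*(1)*conj(-1) + 1*(I)*conj(exp(I*pi/4)) + 1*(-1)*conj(-I) + 1*(-I)*conj(exp(3*I*pi/4))]
      = (1/8)[(1) + (exp(-3*I*pi/4)) + (I) + (-exp(3*I*pi/4)) + (-1) + (exp(I*pi/4)) + (-I) + (-exp(-I*pi/4))] = 0/8 = 0
  <chi_1*chi_1, chi_6> = (1/8)[1*(1)*conj(1) + 1*(I)*conj(-I) + 1*(-1)*conj(-1) + 1*(-I)*conj(I) + 1*(1)*conj(1) + 1*(I)*conj(-I) + 1*(-1)*conj(-1) + 1*(-I)*conj(I)]
      = (1/8)[(1) + (-1) + (1) + (-1) + (1) + (-1) + (1) + (-1)] = 0/8 = 0
  <chi_1*chi_1, chi_7> = (1/8)[1*(1)*conj(1) + 1*(I)*conj(exp(-I*pi/4)) + 1*(-1)*conj(-I) + 1*(-I)*conj(exp(-3*I*pi/4)) + 1*(1)*conj(-1) + 1*(I)*conj(exp(3*I*pi/4)) + 1*(-1)*conj(I) + 1*(-I)*conj(exp(I*pi/4))]
      = (1/8)[(1) + (exp(3*I*pi/4)) + (-I) + (-exp(-3*I*pi/4)) + (-1) + (exp(-I*pi/4)) + (I) + (-exp(I*pi/4))] = 0/8 = 0
(Exp terms are combined using exp(i*s)*conj(exp(i*t)) = exp(i*(s-t)), and sums of them are collapsed using the identity that for every m > 1 the m distinct m-th roots of unity sum to 0, e.g. 1 + exp(2*I*pi/3) + exp(-2*I*pi/3) = 0.)
Hence the multiplicities are chi_2: 1. Dimension check: dim(chi_1)*dim(chi_1) = 1*1 = 1 and sum (mult * dim) = 1*1 = 1.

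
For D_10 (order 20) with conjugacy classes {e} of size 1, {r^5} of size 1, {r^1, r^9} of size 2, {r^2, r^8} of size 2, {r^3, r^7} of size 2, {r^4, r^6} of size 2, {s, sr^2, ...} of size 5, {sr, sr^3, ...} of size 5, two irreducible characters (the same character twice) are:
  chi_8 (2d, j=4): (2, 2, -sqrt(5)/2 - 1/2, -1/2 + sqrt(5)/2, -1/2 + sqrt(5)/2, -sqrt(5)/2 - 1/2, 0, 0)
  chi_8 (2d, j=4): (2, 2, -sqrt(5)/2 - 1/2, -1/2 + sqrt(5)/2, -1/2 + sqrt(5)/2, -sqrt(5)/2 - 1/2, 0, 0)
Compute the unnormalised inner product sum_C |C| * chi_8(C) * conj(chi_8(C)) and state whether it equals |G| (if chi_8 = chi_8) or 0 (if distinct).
Sum = 20 = |G| = 20; so <chi_8, chi_8> = 1 (norm-1 confirms irreducibility).

Argument: Compute term by term over conjugacy classes (|C| * chi_8(C) * conj(chi_8(C))):
  1*(2)*conj(2) + 1*(2)*conj(2) + 2*(-sqrt(5)/2 - 1/2)*conj(-sqrt(5)/2 - 1/2) + 2*(-1/2 + sqrt(5)/2)*conj(-1/2 + sqrt(5)/2) + 2*(-1/2 + sqrt(5)/2)*conj(-1/2 + sqrt(5)/2) + 2*(-sqrt(5)/2 - 1/2)*conj(-sqrt(5)/2 - 1/2) + 5*(0)*conj(0) + 5*(0)*conj(0)
  = (4) + (4) + (sqrt(5) + 3) + (3 - sqrt(5)) + (3 - sqrt(5)) + (sqrt(5) + 3) + (0) + (0)
  = 20.
Dividing by |G| = 20 gives 20/20 = 1, matching the row-orthogonality relation <chi_8, chi_8> = [chi_8 = chi_8].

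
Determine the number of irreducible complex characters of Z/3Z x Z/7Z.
21

Solution. The number of irreducible complex representations of a finite group equals its number of conjugacy classes. Z/3Z x Z/7Z is abelian of order 21, so every element is its own conjugacy class: 21 classes, so Z/3Z x Z/7Z (order 21) has exactly 21 irreducible complex representations.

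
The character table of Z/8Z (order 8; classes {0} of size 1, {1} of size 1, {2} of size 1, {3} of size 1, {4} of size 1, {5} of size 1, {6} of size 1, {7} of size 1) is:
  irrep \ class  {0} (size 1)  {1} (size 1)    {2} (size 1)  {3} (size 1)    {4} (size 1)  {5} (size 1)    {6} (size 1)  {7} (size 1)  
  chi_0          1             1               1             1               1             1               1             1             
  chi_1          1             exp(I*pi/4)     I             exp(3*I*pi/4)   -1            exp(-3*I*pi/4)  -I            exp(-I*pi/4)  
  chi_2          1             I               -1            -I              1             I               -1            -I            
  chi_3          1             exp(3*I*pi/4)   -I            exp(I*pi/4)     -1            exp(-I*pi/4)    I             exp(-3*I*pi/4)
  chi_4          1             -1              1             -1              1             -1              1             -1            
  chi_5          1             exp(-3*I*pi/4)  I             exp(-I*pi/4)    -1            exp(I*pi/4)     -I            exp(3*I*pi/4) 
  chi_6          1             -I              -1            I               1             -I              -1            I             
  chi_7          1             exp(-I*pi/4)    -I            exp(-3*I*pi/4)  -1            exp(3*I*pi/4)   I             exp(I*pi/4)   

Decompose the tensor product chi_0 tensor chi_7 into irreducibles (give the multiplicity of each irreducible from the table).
chi_0 tensor chi_7 = chi_7 (all other irreducibles have multiplicity 0).

Why: The character of a tensor product is the pointwise product (chi_0 * chi_7)(C) = chi_0(C) * chi_7(C):
  {0}: (1)*(1), {1}: (1)*(exp(-I*pi/4)), {2}: (1)*(-I), {3}: (1)*(exp(-3*I*pi/4)), {4}: (1)*(-1), {5}: (1)*(exp(3*I*pi/4)), {6}: (1)*(I), {7}: (1)*(exp(I*pi/4))
so (chi_0 * chi_7) takes values
  {0} -> 1, {1} -> exp(-I*pi/4), {2} -> -I, {3} -> exp(-3*I*pi/4), {4} -> -1, {5} -> exp(3*I*pi/4), {6} -> I, {7} -> exp(I*pi/4).
Now take the inner product of this character with each irreducible chi from the table, <chi_0*chi_7, chi> = (1/8) sum_C |C| (chi_0*chi_7)(C) conj(chi(C)):
  <chi_0*chi_7, chi_0> = (1/8)[1*(1)*conj(1) + 1*(exp(-I*pi/4))*conj(1) + 1*(-I)*conj(1) + 1*(exp(-3*I*pi/4))*conj(1) + 1*(-1)*conj(1) + 1*(exp(3*I*pi/4))*conj(1) + 1*(I)*conj(1) + 1*(exp(I*pi/4))*conj(1)]
      = (1/8)[(1) + (exp(-I*pi/4)) + (-I) + (exp(-3*I*pi/4)) + (-1) + (exp(3*I*pi/4)) + (I) + (exp(I*pi/4))] = 0/8 = 0
  <chi_0*chi_7, chi_1> = (1/8)[1*(1)*conj(1) + 1*(exp(-I*pi/4))*conj(exp(I*pi/4)) + 1*(-I)*conj(I) + 1*(exp(-3*I*pi/4))*conj(exp(3*I*pi/4)) + 1*(-1)*conj(-1) + 1*(exp(3*I*pi/4))*conj(exp(-3*I*pi/4)) + 1*(I)*conj(-I) + 1*(exp(I*pi/4))*conj(exp(-I*pi/4))]
      = (1/8)[(1) + (-I) + (-1) + (I) + (1) + (-I) + (-1) + (I)] = 0/8 = 0
  <chi_0*chi_7, chi_2> = (1/8)[1*(1)*conj(1) + 1*(exp(-I*pi/4))*conj(I) + 1*(-I)*conj(-1) + 1*(exp(-3*I*pi/4))*conj(-I) + 1*(-1)*conj(1) + 1*(exp(3*I*pi/4))*conj(I) + 1*(I)*conj(-1) + 1*(exp(I*pi/4))*conj(-I)]
      = (1/8)[(1) + (-exp(I*pi/4)) + (I) + (exp(-I*pi/4)) + (-1) + (-exp(-3*I*pi/4)) + (-I) + (exp(3*I*pi/4))] = 0/8 = 0
  <chi_0*chi_7, chi_3> = (1/8)[1*(1)*conj(1) + 1*(exp(-I*pi/4))*conj(exp(3*I*pi/4)) + 1*(-I)*conj(-I) + 1*(exp(-3*I*pi/4))*conj(exp(I*pi/4)) + 1*(-1)*conj(-1) + 1*(exp(3*I*pi/4))*conj(exp(-I*pi/4)) + 1*(I)*conj(I) + 1*(exp(I*pi/4))*conj(exp(-3*I*pi/4))]
      = (1/8)[(1) + (-1) + (1) + (-1) + (1) + (-1) + (1) + (-1)] = 0/8 = 0
  <chi_0*chi_7, chi_4> = (1/8)[1*(1)*conj(1) + 1*(exp(-I*pi/4))*conj(-1) + 1*(-I)*conj(1) + 1*(exp(-3*I*pi/4))*conj(-1) + 1*(-1)*conj(1) + 1*(exp(3*I*pi/4))*conj(-1) + 1*(I)*conj(1) + 1*(exp(I*pi/4))*conj(-1)]
      = (1/8)[(1) + (-exp(-I*pi/4)) + (-I) + (-exp(-3*I*pi/4)) + (-1) + (-exp(3*I*pi/4)) + (I) + (-exp(I*pi/4))] = 0/8 = 0
  <chi_0*chi_7, chi_5> = (1/8)[1*(1)*conj(1) + 1*(exp(-I*pi/4))*conj(exp(-3*I*pi/4)) + 1*(-I)*conj(I) + 1*(exp(-3*I*pi/4))*conj(exp(-I*pi/4)) + 1*(-1)*conj(-1) + 1*(exp(3*I*pi/4))*conj(exp(I*pi/4)) + 1*(I)*conj(-I) + 1*(exp(I*pi/4))*conj(exp(3*I*pi/4))]
      = (1/8)[(1) + (I) + (-1) + (-I) + (1) + (I) + (-1) + (-I)] = 0/8 = 0
  <chi_0*chi_7, chi_6> = (1/8)[1*(1)*conj(1) + 1*(exp(-I*pi/4))*conj(-I) + 1*(-I)*conj(-1) + 1*(exp(-3*I*pi/4))*conj(I) + 1*(-1)*conj(1) + 1*(exp(3*I*pi/4))*conj(-I) + 1*(I)*conj(-1) + 1*(exp(I*pi/4))*conj(I)]
      = (1/8)[(1) + (exp(I*pi/4)) + (I) + (-exp(-I*pi/4)) + (-1) + (exp(-3*I*pi/4)) + (-I) + (-exp(3*I*pi/4))] = 0/8 = 0
  <chi_0*chi_7, chi_7> = (1/8)[1*(1)*conj(1) + 1*(exp(-I*pi/4))*conj(exp(-I*pi/4)) + 1*(-I)*conj(-I) + 1*(exp(-3*I*pi/4))*conj(exp(-3*I*pi/4)) + 1*(-1)*conj(-1) + 1*(exp(3*I*pi/4))*conj(exp(3*I*pi/4)) + 1*(I)*conj(I) + 1*(exp(I*pi/4))*conj(exp(I*pi/4))]
      = (1/8)[(1) + (1) + (1) + (1) + (1) + (1) + (1) + (1)] = 8/8 = 1
(Exp terms are combined using exp(i*s)*conj(exp(i*t)) = exp(i*(s-t)), and sums of them are collapsed using the identity that for every m > 1 the m distinct m-th roots of unity sum to 0, e.g. 1 + exp(2*I*pi/3) + exp(-2*I*pi/3) = 0.)
Hence the multiplicities are chi_7: 1. Dimension check: dim(chi_0)*dim(chi_7) = 1*1 = 1 and sum (mult * dim) = 1*1 = 1.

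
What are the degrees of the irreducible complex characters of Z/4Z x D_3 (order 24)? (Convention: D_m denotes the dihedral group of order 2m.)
Dimensions: 1, 1, 1, 1, 1, 1, 1, 1, 2, 2, 2, 2

Reasoning: There are 12 irreducibles (= number of conjugacy classes). Their dimensions d_i satisfy sum d_i^2 = |G| = 24: 1 + 1 + 1 + 1 + 1 + 1 + 1 + 1 + 4 + 4 + 4 + 4 = 24. (For the product with Z/4Z: each of the 4 1-dim characters of Z/4Z tensors with each irrep of D_3, giving 4 copies of each D_3-dimension.)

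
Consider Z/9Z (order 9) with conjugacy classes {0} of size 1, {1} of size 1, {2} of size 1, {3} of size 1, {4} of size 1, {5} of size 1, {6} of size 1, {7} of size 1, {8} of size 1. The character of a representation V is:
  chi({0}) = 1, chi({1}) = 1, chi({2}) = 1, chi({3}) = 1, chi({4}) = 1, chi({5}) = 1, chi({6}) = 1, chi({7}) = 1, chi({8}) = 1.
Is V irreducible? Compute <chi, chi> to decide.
Irreducible: <chi, chi> = 1.

<chi, chi> = (1/|G|) sum_C |C| * |chi(C)|^2 = (1/9)[1*|1|^2 + 1*|1|^2 + 1*|1|^2 + 1*|1|^2 + 1*|1|^2 + 1*|1|^2 + 1*|1|^2 + 1*|1|^2 + 1*|1|^2]
  = (1/9)[(1) + (1) + (1) + (1) + (1) + (1) + (1) + (1) + (1)] = 9/9 = 1.
(Exp terms are combined using exp(i*s)*conj(exp(i*t)) = exp(i*(s-t)), and sums of them are collapsed using the identity that for every m > 1 the m distinct m-th roots of unity sum to 0, e.g. 1 + exp(2*I*pi/3) + exp(-2*I*pi/3) = 0.)
A character is irreducible iff <chi, chi> = 1, so this representation is irreducible.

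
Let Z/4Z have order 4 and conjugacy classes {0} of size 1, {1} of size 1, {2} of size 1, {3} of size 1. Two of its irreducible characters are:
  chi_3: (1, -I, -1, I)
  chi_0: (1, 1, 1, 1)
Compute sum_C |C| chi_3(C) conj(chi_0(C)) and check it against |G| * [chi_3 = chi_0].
Sum = 0; so <chi_3, chi_0> = 0 (distinct irreducibles are orthogonal).

Explanation: Compute term by term over conjugacy classes (|C| * chi_3(C) * conj(chi_0(C))):
  1*(1)*conj(1) + 1*(-I)*conj(1) + 1*(-1)*conj(1) + 1*(I)*conj(1)
  = (1) + (-I) + (-1) + (I)
  = 0.
(Exp terms are combined using exp(i*s)*conj(exp(i*t)) = exp(i*(s-t)), and sums of them are collapsed using the identity that for every m > 1 the m distinct m-th roots of unity sum to 0, e.g. 1 + exp(2*I*pi/3) + exp(-2*I*pi/3) = 0.)
Dividing by |G| = 4 gives 0/4 = 0, matching the row-orthogonality relation <chi_3, chi_0> = [chi_3 = chi_0].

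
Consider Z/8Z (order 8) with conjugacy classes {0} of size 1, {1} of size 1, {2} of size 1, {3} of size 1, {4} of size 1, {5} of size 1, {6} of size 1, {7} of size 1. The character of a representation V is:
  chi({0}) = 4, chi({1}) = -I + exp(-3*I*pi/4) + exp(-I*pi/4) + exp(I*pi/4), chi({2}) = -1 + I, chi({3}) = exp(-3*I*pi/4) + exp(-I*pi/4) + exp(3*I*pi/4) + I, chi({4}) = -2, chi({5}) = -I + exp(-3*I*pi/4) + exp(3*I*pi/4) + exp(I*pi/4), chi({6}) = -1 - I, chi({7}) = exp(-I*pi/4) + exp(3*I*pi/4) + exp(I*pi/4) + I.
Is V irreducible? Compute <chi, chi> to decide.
Not irreducible (reducible): <chi, chi> = 4 > 1.

Reasoning: <chi, chi> = (1/|G|) sum_C |C| * |chi(C)|^2 = (1/8)[1*|4|^2 + 1*|-I + exp(-3*I*pi/4) + exp(-I*pi/4) + exp(I*pi/4)|^2 + 1*|-1 + I|^2 + 1*|exp(-3*I*pi/4) + exp(-I*pi/4) + exp(3*I*pi/4) + I|^2 + 1*|-2|^2 + 1*|-I + exp(-3*I*pi/4) + exp(3*I*pi/4) + exp(I*pi/4)|^2 + 1*|-1 - I|^2 + 1*|exp(-I*pi/4) + exp(3*I*pi/4) + exp(I*pi/4) + I|^2]
  = (1/8)[(16) + (2 + exp(-I*pi/4) - exp(-3*I*pi/4)) + (2) + (2 - exp(I*pi/4) + exp(3*I*pi/4)) + (4) + (2 - exp(I*pi/4) + exp(3*I*pi/4)) + (2) + (2 + exp(-I*pi/4) - exp(-3*I*pi/4))] = 32/8 = 4.
(Exp terms are combined using exp(i*s)*conj(exp(i*t)) = exp(i*(s-t)), and sums of them are collapsed using the identity that for every m > 1 the m distinct m-th roots of unity sum to 0, e.g. 1 + exp(2*I*pi/3) + exp(-2*I*pi/3) = 0.)
A character is irreducible iff <chi, chi> = 1, so this representation is reducible.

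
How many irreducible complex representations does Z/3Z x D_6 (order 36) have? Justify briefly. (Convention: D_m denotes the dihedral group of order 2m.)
18

Solution. The number of irreducible complex representations of a finite group equals its number of conjugacy classes. For a direct product, #classes(G x H) = #classes(G) * #classes(H). Z/3Z has 3 classes (abelian), D_6 has 6 classes, so 3 * 6 = 18, so Z/3Z x D_6 (order 36) has exactly 18 irreducible complex representations.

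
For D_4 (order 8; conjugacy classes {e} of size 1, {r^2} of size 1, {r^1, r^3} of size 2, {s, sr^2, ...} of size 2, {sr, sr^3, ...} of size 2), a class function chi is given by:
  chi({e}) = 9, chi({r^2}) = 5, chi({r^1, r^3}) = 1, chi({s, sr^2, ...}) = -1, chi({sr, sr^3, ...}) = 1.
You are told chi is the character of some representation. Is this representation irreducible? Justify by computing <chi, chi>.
Not irreducible (reducible): <chi, chi> = 14 > 1.

Why: <chi, chi> = (1/|G|) sum_C |C| * |chi(C)|^2 = (1/8)[1*|9|^2 + 1*|5|^2 + 2*|1|^2 + 2*|-1|^2 + 2*|1|^2]
  = (1/8)[(81) + (25) + (2) + (2) + (2)] = 112/8 = 14.
A character is irreducible iff <chi, chi> = 1, so this representation is reducible.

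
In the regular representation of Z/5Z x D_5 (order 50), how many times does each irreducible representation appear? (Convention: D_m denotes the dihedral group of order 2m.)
Each irreducible V_i of dimension d_i appears with multiplicity d_i, i.e. rho_reg = (direct sum over all irreducibles V_i) d_i V_i. The irreducible dimensions for Z/5Z x D_5 are 1, 1, 1, 1, 1, 1, 1, 1, 1, 1, 2, 2, 2, 2, 2, 2, 2, 2, 2, 2: 10 irreducibles of dimension 1, each with multiplicity 1; 10 irreducibles of dimension 2, each with multiplicity 2. Total dimension 10*1*1 + 10*2*2 = 50 = |G|.

Solution. General theorem: in the regular representation of a finite group G, each irreducible appears with multiplicity equal to its dimension. Check: dim(rho_reg) = sum d_i^2 = 1 + 1 + 1 + 1 + 1 + 1 + 1 + 1 + 1 + 1 + 4 + 4 + 4 + 4 + 4 + 4 + 4 + 4 + 4 + 4 = 50 = |G|.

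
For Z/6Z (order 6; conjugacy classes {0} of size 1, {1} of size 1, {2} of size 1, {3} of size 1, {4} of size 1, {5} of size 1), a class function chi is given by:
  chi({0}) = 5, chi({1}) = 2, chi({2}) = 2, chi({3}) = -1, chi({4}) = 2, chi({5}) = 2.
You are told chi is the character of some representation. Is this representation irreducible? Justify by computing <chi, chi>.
Not irreducible (reducible): <chi, chi> = 7 > 1.

Explanation: <chi, chi> = (1/|G|) sum_C |C| * |chi(C)|^2 = (1/6)[1*|5|^2 + 1*|2|^2 + 1*|2|^2 + 1*|-1|^2 + 1*|2|^2 + 1*|2|^2]
  = (1/6)[(25) + (4) + (4) + (1) + (4) + (4)] = 42/6 = 7.
(Exp terms are combined using exp(i*s)*conj(exp(i*t)) = exp(i*(s-t)), and sums of them are collapsed using the identity that for every m > 1 the m distinct m-th roots of unity sum to 0, e.g. 1 + exp(2*I*pi/3) + exp(-2*I*pi/3) = 0.)
A character is irreducible iff <chi, chi> = 1, so this representation is reducible.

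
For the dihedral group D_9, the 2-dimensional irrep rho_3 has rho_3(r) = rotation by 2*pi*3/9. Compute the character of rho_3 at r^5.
chi_{rho_3}(r^5) = 2*cos(2*pi*3*5/9) = -1

Derivation: rho_3(r^5) is rotation by angle 2*pi*3*5/9, whose trace is 2*cos(2*pi*3*5/9) = -1.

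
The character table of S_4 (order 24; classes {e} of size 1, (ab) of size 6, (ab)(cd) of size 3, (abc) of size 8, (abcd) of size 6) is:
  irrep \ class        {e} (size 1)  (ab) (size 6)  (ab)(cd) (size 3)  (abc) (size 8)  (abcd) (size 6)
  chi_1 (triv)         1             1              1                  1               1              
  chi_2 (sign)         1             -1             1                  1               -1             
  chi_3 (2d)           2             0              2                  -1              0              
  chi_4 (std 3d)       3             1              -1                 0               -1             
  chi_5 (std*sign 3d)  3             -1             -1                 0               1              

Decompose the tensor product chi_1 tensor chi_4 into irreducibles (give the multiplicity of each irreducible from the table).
chi_1 tensor chi_4 = chi_4 (all other irreducibles have multiplicity 0).

Derivation: The character of a tensor product is the pointwise product (chi_1 * chi_4)(C) = chi_1(C) * chi_4(C):
  {e}: (1)*(3), (ab): (1)*(1), (ab)(cd): (1)*(-1), (abc): (1)*(0), (abcd): (1)*(-1)
so (chi_1 * chi_4) takes values
  {e} -> 3, (ab) -> 1, (ab)(cd) -> -1, (abc) -> 0, (abcd) -> -1.
Now take the inner product of this character with each irreducible chi from the table, <chi_1*chi_4, chi> = (1/24) sum_C |C| (chi_1*chi_4)(C) conj(chi(C)):
  <chi_1*chi_4, chi_1> = (1/24)[1*(3)*conj(1) + 6*(1)*conj(1) + 3*(-1)*conj(1) + 8*(0)*conj(1) + 6*(-1)*conj(1)]
      = (1/24)[(3) + (6) + (-3) + (0) + (-6)] = 0/24 = 0
  <chi_1*chi_4, chi_2> = (1/24)[1*(3)*conj(1) + 6*(1)*conj(-1) + 3*(-1)*conj(1) + 8*(0)*conj(1) + 6*(-1)*conj(-1)]
      = (1/24)[(3) + (-6) + (-3) + (0) + (6)] = 0/24 = 0
  <chi_1*chi_4, chi_3> = (1/24)[1*(3)*conj(2) + 6*(1)*conj(0) + 3*(-1)*conj(2) + 8*(0)*conj(-1) + 6*(-1)*conj(0)]
      = (1/24)[(6) + (0) + (-6) + (0) + (0)] = 0/24 = 0
  <chi_1*chi_4, chi_4> = (1/24)[1*(3)*conj(3) + 6*(1)*conj(1) + 3*(-1)*conj(-1) + 8*(0)*conj(0) + 6*(-1)*conj(-1)]
      = (1/24)[(9) + (6) + (3) + (0) + (6)] = 24/24 = 1
  <chi_1*chi_4, chi_5> = (1/24)[1*(3)*conj(3) + 6*(1)*conj(-1) + 3*(-1)*conj(-1) + 8*(0)*conj(0) + 6*(-1)*conj(1)]
      = (1/24)[(9) + (-6) + (3) + (0) + (-6)] = 0/24 = 0
Hence the multiplicities are chi_4: 1. Dimension check: dim(chi_1)*dim(chi_4) = 1*3 = 3 and sum (mult * dim) = 1*3 = 3.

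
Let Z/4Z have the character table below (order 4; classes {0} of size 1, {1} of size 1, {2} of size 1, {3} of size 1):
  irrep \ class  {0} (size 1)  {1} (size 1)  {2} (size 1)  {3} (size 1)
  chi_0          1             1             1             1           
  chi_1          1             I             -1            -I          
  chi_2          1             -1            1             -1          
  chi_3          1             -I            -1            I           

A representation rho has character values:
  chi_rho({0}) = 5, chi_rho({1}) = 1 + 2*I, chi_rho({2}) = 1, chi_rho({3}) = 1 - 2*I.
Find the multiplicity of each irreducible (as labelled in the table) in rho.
Multiplicities: chi_0: 2, chi_1: 2, chi_2: 1, chi_3: 0.

Derivation: Use <chi_rho, chi> = (1/|G|) sum_C |C| * chi_rho(C) * conj(chi(C)) with |G| = 4 for each irreducible chi in the table:
  <chi_rho, chi_0> = (1/4)[1*(5)*conj(1) + 1*(1 + 2*I)*conj(1) + 1*(1)*conj(1) + 1*(1 - 2*I)*conj(1)]
      = (1/4)[(5) + (1 + 2*I) + (1) + (1 - 2*I)] = 8/4 = 2
  <chi_rho, chi_1> = (1/4)[1*(5)*conj(1) + 1*(1 + 2*I)*conj(I) + 1*(1)*conj(-1) + 1*(1 - 2*I)*conj(-I)]
      = (1/4)[(5) + (2 - I) + (-1) + (2 + I)] = 8/4 = 2
  <chi_rho, chi_2> = (1/4)[1*(5)*conj(1) + 1*(1 + 2*I)*conj(-1) + 1*(1)*conj(1) + 1*(1 - 2*I)*conj(-1)]
      = (1/4)[(5) + (-1 - 2*I) + (1) + (-1 + 2*I)] = 4/4 = 1
  <chi_rho, chi_3> = (1/4)[1*(5)*conj(1) + 1*(1 + 2*I)*conj(-I) + 1*(1)*conj(-1) + 1*(1 - 2*I)*conj(I)]
      = (1/4)[(5) + (-2 + I) + (-1) + (-2 - I)] = 0/4 = 0
(Exp terms are combined using exp(i*s)*conj(exp(i*t)) = exp(i*(s-t)), and sums of them are collapsed using the identity that for every m > 1 the m distinct m-th roots of unity sum to 0, e.g. 1 + exp(2*I*pi/3) + exp(-2*I*pi/3) = 0.)
Dimension check: dim(rho) = sum (mult * dim) = 2*1 + 2*1 + 1*1 + 0*1 = 5 = chi_rho(e) = 5.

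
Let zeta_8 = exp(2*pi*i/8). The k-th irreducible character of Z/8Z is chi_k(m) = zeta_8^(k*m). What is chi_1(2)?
chi_1(2) = zeta_8^2 = I

Proof sketch: chi_1(2) = zeta_8^(1*2) = zeta_8^2. Since zeta_8^8 = 1, this equals zeta_8^2 = exp(2*pi*i*2/8) = I.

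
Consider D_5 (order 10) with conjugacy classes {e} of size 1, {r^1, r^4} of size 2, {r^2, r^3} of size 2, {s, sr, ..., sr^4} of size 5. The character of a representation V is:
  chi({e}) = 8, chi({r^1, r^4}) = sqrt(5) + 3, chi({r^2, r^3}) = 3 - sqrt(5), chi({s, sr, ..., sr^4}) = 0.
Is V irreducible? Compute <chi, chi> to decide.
Not irreducible (reducible): <chi, chi> = 12 > 1.

Proof sketch: <chi, chi> = (1/|G|) sum_C |C| * |chi(C)|^2 = (1/10)[1*|8|^2 + 2*|sqrt(5) + 3|^2 + 2*|3 - sqrt(5)|^2 + 5*|0|^2]
  = (1/10)[(64) + (12*sqrt(5) + 28) + (28 - 12*sqrt(5)) + (0)] = 120/10 = 12.
A character is irreducible iff <chi, chi> = 1, so this representation is reducible.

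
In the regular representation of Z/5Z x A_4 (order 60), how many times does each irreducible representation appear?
Each irreducible V_i of dimension d_i appears with multiplicity d_i, i.e. rho_reg = (direct sum over all irreducibles V_i) d_i V_i. The irreducible dimensions for Z/5Z x A_4 are 1, 1, 1, 1, 1, 1, 1, 1, 1, 1, 1, 1, 1, 1, 1, 3, 3, 3, 3, 3: 15 irreducibles of dimension 1, each with multiplicity 1; 5 irreducibles of dimension 3, each with multiplicity 3. Total dimension 15*1*1 + 5*3*3 = 60 = |G|.

General theorem: in the regular representation of a finite group G, each irreducible appears with multiplicity equal to its dimension. Check: dim(rho_reg) = sum d_i^2 = 1 + 1 + 1 + 1 + 1 + 1 + 1 + 1 + 1 + 1 + 1 + 1 + 1 + 1 + 1 + 9 + 9 + 9 + 9 + 9 = 60 = |G|.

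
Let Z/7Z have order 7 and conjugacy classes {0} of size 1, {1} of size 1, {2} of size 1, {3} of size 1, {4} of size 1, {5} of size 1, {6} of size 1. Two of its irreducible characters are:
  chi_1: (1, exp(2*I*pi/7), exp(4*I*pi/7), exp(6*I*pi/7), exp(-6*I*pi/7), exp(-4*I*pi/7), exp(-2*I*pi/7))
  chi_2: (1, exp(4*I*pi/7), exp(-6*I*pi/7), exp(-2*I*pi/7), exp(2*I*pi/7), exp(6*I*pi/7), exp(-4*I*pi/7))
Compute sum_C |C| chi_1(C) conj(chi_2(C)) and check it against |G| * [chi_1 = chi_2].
Sum = 0; so <chi_1, chi_2> = 0 (distinct irreducibles are orthogonal).

Details: Compute term by term over conjugacy classes (|C| * chi_1(C) * conj(chi_2(C))):
  1*(1)*conj(1) + 1*(exp(2*I*pi/7))*conj(exp(4*I*pi/7)) + 1*(exp(4*I*pi/7))*conj(exp(-6*I*pi/7)) + 1*(exp(6*I*pi/7))*conj(exp(-2*I*pi/7)) + 1*(exp(-6*I*pi/7))*conj(exp(2*I*pi/7)) + 1*(exp(-4*I*pi/7))*conj(exp(6*I*pi/7)) + 1*(exp(-2*I*pi/7))*conj(exp(-4*I*pi/7))
  = (1) + (exp(-2*I*pi/7)) + (exp(-4*I*pi/7)) + (exp(-6*I*pi/7)) + (exp(6*I*pi/7)) + (exp(4*I*pi/7)) + (exp(2*I*pi/7))
  = 0.
(Exp terms are combined using exp(i*s)*conj(exp(i*t)) = exp(i*(s-t)), and sums of them are collapsed using the identity that for every m > 1 the m distinct m-th roots of unity sum to 0, e.g. 1 + exp(2*I*pi/3) + exp(-2*I*pi/3) = 0.)
Dividing by |G| = 7 gives 0/7 = 0, matching the row-orthogonality relation <chi_1, chi_2> = [chi_1 = chi_2].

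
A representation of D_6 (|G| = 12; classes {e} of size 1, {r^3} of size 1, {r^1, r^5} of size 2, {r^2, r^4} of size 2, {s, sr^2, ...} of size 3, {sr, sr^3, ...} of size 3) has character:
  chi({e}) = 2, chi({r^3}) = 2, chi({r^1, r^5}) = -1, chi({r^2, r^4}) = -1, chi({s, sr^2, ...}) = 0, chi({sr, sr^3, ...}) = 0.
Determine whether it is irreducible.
Irreducible: <chi, chi> = 1.

Argument: <chi, chi> = (1/|G|) sum_C |C| * |chi(C)|^2 = (1/12)[1*|2|^2 + 1*|2|^2 + 2*|-1|^2 + 2*|-1|^2 + 3*|0|^2 + 3*|0|^2]
  = (1/12)[(4) + (4) + (2) + (2) + (0) + (0)] = 12/12 = 1.
A character is irreducible iff <chi, chi> = 1, so this representation is irreducible.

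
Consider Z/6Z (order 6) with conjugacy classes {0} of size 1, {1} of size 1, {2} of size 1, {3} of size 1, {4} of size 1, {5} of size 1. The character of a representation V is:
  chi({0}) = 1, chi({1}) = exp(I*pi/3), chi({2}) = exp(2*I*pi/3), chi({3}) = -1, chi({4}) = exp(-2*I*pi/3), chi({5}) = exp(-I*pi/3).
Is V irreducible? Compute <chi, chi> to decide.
Irreducible: <chi, chi> = 1.

Derivation: <chi, chi> = (1/|G|) sum_C |C| * |chi(C)|^2 = (1/6)[1*|1|^2 + 1*|exp(I*pi/3)|^2 + 1*|exp(2*I*pi/3)|^2 + 1*|-1|^2 + 1*|exp(-2*I*pi/3)|^2 + 1*|exp(-I*pi/3)|^2]
  = (1/6)[(1) + (1) + (1) + (1) + (1) + (1)] = 6/6 = 1.
(Exp terms are combined using exp(i*s)*conj(exp(i*t)) = exp(i*(s-t)), and sums of them are collapsed using the identity that for every m > 1 the m distinct m-th roots of unity sum to 0, e.g. 1 + exp(2*I*pi/3) + exp(-2*I*pi/3) = 0.)
A character is irreducible iff <chi, chi> = 1, so this representation is irreducible.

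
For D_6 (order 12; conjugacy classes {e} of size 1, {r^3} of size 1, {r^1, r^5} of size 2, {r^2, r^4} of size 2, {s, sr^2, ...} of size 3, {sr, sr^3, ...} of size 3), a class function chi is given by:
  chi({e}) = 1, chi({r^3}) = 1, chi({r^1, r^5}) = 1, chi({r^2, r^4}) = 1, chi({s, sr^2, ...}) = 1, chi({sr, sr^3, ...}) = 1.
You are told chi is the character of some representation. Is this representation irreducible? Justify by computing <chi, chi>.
Irreducible: <chi, chi> = 1.

<chi, chi> = (1/|G|) sum_C |C| * |chi(C)|^2 = (1/12)[1*|1|^2 + 1*|1|^2 + 2*|1|^2 + 2*|1|^2 + 3*|1|^2 + 3*|1|^2]
  = (1/12)[(1) + (1) + (2) + (2) + (3) + (3)] = 12/12 = 1.
A character is irreducible iff <chi, chi> = 1, so this representation is irreducible.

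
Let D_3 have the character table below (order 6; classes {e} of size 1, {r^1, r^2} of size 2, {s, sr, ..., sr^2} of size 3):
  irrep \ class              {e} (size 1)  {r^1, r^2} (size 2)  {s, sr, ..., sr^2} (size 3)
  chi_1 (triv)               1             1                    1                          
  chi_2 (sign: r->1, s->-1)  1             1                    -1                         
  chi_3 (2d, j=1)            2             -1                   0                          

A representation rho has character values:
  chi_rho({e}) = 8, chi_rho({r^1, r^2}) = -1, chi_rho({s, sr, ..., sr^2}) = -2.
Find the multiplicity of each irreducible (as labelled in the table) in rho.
Multiplicities: chi_1: 0, chi_2: 2, chi_3: 3.

Details: Use <chi_rho, chi> = (1/|G|) sum_C |C| * chi_rho(C) * conj(chi(C)) with |G| = 6 for each irreducible chi in the table:
  <chi_rho, chi_1> = (1/6)[1*(8)*conj(1) + 2*(-1)*conj(1) + 3*(-2)*conj(1)]
      = (1/6)[(8) + (-2) + (-6)] = 0/6 = 0
  <chi_rho, chi_2> = (1/6)[1*(8)*conj(1) + 2*(-1)*conj(1) + 3*(-2)*conj(-1)]
      = (1/6)[(8) + (-2) + (6)] = 12/6 = 2
  <chi_rho, chi_3> = (1/6)[1*(8)*conj(2) + 2*(-1)*conj(-1) + 3*(-2)*conj(0)]
      = (1/6)[(16) + (2) + (0)] = 18/6 = 3
Dimension check: dim(rho) = sum (mult * dim) = 0*1 + 2*1 + 3*2 = 8 = chi_rho(e) = 8.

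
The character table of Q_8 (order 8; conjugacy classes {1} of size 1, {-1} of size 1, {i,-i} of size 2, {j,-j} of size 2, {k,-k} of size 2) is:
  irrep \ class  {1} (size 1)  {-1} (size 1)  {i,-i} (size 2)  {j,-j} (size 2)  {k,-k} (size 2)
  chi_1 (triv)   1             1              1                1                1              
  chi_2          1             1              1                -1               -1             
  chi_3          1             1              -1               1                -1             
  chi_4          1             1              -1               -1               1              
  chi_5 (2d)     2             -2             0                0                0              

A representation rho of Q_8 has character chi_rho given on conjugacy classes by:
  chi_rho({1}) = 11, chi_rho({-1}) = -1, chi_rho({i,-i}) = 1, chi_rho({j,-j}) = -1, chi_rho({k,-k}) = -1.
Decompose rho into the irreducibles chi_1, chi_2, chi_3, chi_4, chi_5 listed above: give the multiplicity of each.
Multiplicities: chi_1: 1, chi_2: 2, chi_3: 1, chi_4: 1, chi_5: 3.

Why: Use <chi_rho, chi> = (1/|G|) sum_C |C| * chi_rho(C) * conj(chi(C)) with |G| = 8 for each irreducible chi in the table:
  <chi_rho, chi_1> = (1/8)[1*(11)*conj(1) + 1*(-1)*conj(1) + 2*(1)*conj(1) + 2*(-1)*conj(1) + 2*(-1)*conj(1)]
      = (1/8)[(11) + (-1) + (2) + (-2) + (-2)] = 8/8 = 1
  <chi_rho, chi_2> = (1/8)[1*(11)*conj(1) + 1*(-1)*conj(1) + 2*(1)*conj(1) + 2*(-1)*conj(-1) + 2*(-1)*conj(-1)]
      = (1/8)[(11) + (-1) + (2) + (2) + (2)] = 16/8 = 2
  <chi_rho, chi_3> = (1/8)[1*(11)*conj(1) + 1*(-1)*conj(1) + 2*(1)*conj(-1) + 2*(-1)*conj(1) + 2*(-1)*conj(-1)]
      = (1/8)[(11) + (-1) + (-2) + (-2) + (2)] = 8/8 = 1
  <chi_rho, chi_4> = (1/8)[1*(11)*conj(1) + 1*(-1)*conj(1) + 2*(1)*conj(-1) + 2*(-1)*conj(-1) + 2*(-1)*conj(1)]
      = (1/8)[(11) + (-1) + (-2) + (2) + (-2)] = 8/8 = 1
  <chi_rho, chi_5> = (1/8)[1*(11)*conj(2) + 1*(-1)*conj(-2) + 2*(1)*conj(0) + 2*(-1)*conj(0) + 2*(-1)*conj(0)]
      = (1/8)[(22) + (2) + (0) + (0) + (0)] = 24/8 = 3
Dimension check: dim(rho) = sum (mult * dim) = 1*1 + 2*1 + 1*1 + 1*1 + 3*2 = 11 = chi_rho(e) = 11.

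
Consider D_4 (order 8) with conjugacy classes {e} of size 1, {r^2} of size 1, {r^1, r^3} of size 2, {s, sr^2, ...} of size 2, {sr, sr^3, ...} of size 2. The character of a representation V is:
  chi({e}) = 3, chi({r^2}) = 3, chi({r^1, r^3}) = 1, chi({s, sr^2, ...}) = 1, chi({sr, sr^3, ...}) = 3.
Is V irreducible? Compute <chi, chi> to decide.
Not irreducible (reducible): <chi, chi> = 5 > 1.

Explanation: <chi, chi> = (1/|G|) sum_C |C| * |chi(C)|^2 = (1/8)[1*|3|^2 + 1*|3|^2 + 2*|1|^2 + 2*|1|^2 + 2*|3|^2]
  = (1/8)[(9) + (9) + (2) + (2) + (18)] = 40/8 = 5.
A character is irreducible iff <chi, chi> = 1, so this representation is reducible.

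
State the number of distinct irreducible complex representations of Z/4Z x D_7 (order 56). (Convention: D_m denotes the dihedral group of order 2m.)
20

The number of irreducible complex representations of a finite group equals its number of conjugacy classes. For a direct product, #classes(G x H) = #classes(G) * #classes(H). Z/4Z has 4 classes (abelian), D_7 has 5 classes, so 4 * 5 = 20, so Z/4Z x D_7 (order 56) has exactly 20 irreducible complex representations.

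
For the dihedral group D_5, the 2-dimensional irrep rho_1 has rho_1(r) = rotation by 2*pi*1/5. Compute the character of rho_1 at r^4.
chi_{rho_1}(r^4) = 2*cos(2*pi*1*4/5) = -1/2 + sqrt(5)/2

Solution. rho_1(r^4) is rotation by angle 2*pi*1*4/5, whose trace is 2*cos(2*pi*1*4/5) = -1/2 + sqrt(5)/2.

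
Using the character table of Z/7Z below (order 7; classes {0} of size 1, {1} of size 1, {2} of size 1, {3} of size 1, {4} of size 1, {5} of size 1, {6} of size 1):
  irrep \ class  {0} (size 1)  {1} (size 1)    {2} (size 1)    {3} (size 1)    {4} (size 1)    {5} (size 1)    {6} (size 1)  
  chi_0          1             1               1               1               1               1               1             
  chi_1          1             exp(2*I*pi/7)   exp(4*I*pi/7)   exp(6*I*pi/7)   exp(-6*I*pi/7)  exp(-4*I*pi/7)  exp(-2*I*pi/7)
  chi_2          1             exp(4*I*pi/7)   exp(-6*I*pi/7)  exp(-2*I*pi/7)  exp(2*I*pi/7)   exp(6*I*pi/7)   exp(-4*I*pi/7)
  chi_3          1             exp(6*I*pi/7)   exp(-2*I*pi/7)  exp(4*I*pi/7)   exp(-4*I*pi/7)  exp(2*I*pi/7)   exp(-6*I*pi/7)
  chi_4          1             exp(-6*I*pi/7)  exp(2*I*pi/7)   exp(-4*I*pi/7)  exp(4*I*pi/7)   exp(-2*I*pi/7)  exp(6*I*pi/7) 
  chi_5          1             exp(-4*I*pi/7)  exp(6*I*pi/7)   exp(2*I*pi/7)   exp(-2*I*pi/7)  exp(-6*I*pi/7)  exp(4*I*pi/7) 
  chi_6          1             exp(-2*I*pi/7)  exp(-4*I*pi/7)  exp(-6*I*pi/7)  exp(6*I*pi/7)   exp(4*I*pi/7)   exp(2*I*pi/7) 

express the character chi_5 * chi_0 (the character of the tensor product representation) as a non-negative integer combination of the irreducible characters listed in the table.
chi_5 tensor chi_0 = chi_5 (all other irreducibles have multiplicity 0).

Details: The character of a tensor product is the pointwise product (chi_5 * chi_0)(C) = chi_5(C) * chi_0(C):
  {0}: (1)*(1), {1}: (exp(-4*I*pi/7))*(1), {2}: (exp(6*I*pi/7))*(1), {3}: (exp(2*I*pi/7))*(1), {4}: (exp(-2*I*pi/7))*(1), {5}: (exp(-6*I*pi/7))*(1), {6}: (exp(4*I*pi/7))*(1)
so (chi_5 * chi_0) takes values
  {0} -> 1, {1} -> exp(-4*I*pi/7), {2} -> exp(6*I*pi/7), {3} -> exp(2*I*pi/7), {4} -> exp(-2*I*pi/7), {5} -> exp(-6*I*pi/7), {6} -> exp(4*I*pi/7).
Now take the inner product of this character with each irreducible chi from the table, <chi_5*chi_0, chi> = (1/7) sum_C |C| (chi_5*chi_0)(C) conj(chi(C)):
  <chi_5*chi_0, chi_0> = (1/7)[1*(1)*conj(1) + 1*(exp(-4*I*pi/7))*conj(1) + 1*(exp(6*I*pi/7))*conj(1) + 1*(exp(2*I*pi/7))*conj(1) + 1*(exp(-2*I*pi/7))*conj(1) + 1*(exp(-6*I*pi/7))*conj(1) + 1*(exp(4*I*pi/7))*conj(1)]
      = (1/7)[(1) + (exp(-4*I*pi/7)) + (exp(6*I*pi/7)) + (exp(2*I*pi/7)) + (exp(-2*I*pi/7)) + (exp(-6*I*pi/7)) + (exp(4*I*pi/7))] = 0/7 = 0
  <chi_5*chi_0, chi_1> = (1/7)[1*(1)*conj(1) + 1*(exp(-4*I*pi/7))*conj(exp(2*I*pi/7)) + 1*(exp(6*I*pi/7))*conj(exp(4*I*pi/7)) + 1*(exp(2*I*pi/7))*conj(exp(6*I*pi/7)) + 1*(exp(-2*I*pi/7))*conj(exp(-6*I*pi/7)) + 1*(exp(-6*I*pi/7))*conj(exp(-4*I*pi/7)) + 1*(exp(4*I*pi/7))*conj(exp(-2*I*pi/7))]
      = (1/7)[(1) + (exp(-6*I*pi/7)) + (exp(2*I*pi/7)) + (exp(-4*I*pi/7)) + (exp(4*I*pi/7)) + (exp(-2*I*pi/7)) + (exp(6*I*pi/7))] = 0/7 = 0
  <chi_5*chi_0, chi_2> = (1/7)[1*(1)*conj(1) + 1*(exp(-4*I*pi/7))*conj(exp(4*I*pi/7)) + 1*(exp(6*I*pi/7))*conj(exp(-6*I*pi/7)) + 1*(exp(2*I*pi/7))*conj(exp(-2*I*pi/7)) + 1*(exp(-2*I*pi/7))*conj(exp(2*I*pi/7)) + 1*(exp(-6*I*pi/7))*conj(exp(6*I*pi/7)) + 1*(exp(4*I*pi/7))*conj(exp(-4*I*pi/7))]
      = (1/7)[(1) + (exp(6*I*pi/7)) + (exp(-2*I*pi/7)) + (exp(4*I*pi/7)) + (exp(-4*I*pi/7)) + (exp(2*I*pi/7)) + (exp(-6*I*pi/7))] = 0/7 = 0
  <chi_5*chi_0, chi_3> = (1/7)[1*(1)*conj(1) + 1*(exp(-4*I*pi/7))*conj(exp(6*I*pi/7)) + 1*(exp(6*I*pi/7))*conj(exp(-2*I*pi/7)) + 1*(exp(2*I*pi/7))*conj(exp(4*I*pi/7)) + 1*(exp(-2*I*pi/7))*conj(exp(-4*I*pi/7)) + 1*(exp(-6*I*pi/7))*conj(exp(2*I*pi/7)) + 1*(exp(4*I*pi/7))*conj(exp(-6*I*pi/7))]
      = (1/7)[(1) + (exp(4*I*pi/7)) + (exp(-6*I*pi/7)) + (exp(-2*I*pi/7)) + (exp(2*I*pi/7)) + (exp(6*I*pi/7)) + (exp(-4*I*pi/7))] = 0/7 = 0
  <chi_5*chi_0, chi_4> = (1/7)[1*(1)*conj(1) + 1*(exp(-4*I*pi/7))*conj(exp(-6*I*pi/7)) + 1*(exp(6*I*pi/7))*conj(exp(2*I*pi/7)) + 1*(exp(2*I*pi/7))*conj(exp(-4*I*pi/7)) + 1*(exp(-2*I*pi/7))*conj(exp(4*I*pi/7)) + 1*(exp(-6*I*pi/7))*conj(exp(-2*I*pi/7)) + 1*(exp(4*I*pi/7))*conj(exp(6*I*pi/7))]
      = (1/7)[(1) + (exp(2*I*pi/7)) + (exp(4*I*pi/7)) + (exp(6*I*pi/7)) + (exp(-6*I*pi/7)) + (exp(-4*I*pi/7)) + (exp(-2*I*pi/7))] = 0/7 = 0
  <chi_5*chi_0, chi_5> = (1/7)[1*(1)*conj(1) + 1*(exp(-4*I*pi/7))*conj(exp(-4*I*pi/7)) + 1*(exp(6*I*pi/7))*conj(exp(6*I*pi/7)) + 1*(exp(2*I*pi/7))*conj(exp(2*I*pi/7)) + 1*(exp(-2*I*pi/7))*conj(exp(-2*I*pi/7)) + 1*(exp(-6*I*pi/7))*conj(exp(-6*I*pi/7)) + 1*(exp(4*I*pi/7))*conj(exp(4*I*pi/7))]
      = (1/7)[(1) + (1) + (1) + (1) + (1) + (1) + (1)] = 7/7 = 1
  <chi_5*chi_0, chi_6> = (1/7)[1*(1)*conj(1) + 1*(exp(-4*I*pi/7))*conj(exp(-2*I*pi/7)) + 1*(exp(6*I*pi/7))*conj(exp(-4*I*pi/7)) + 1*(exp(2*I*pi/7))*conj(exp(-6*I*pi/7)) + 1*(exp(-2*I*pi/7))*conj(exp(6*I*pi/7)) + 1*(exp(-6*I*pi/7))*conj(exp(4*I*pi/7)) + 1*(exp(4*I*pi/7))*conj(exp(2*I*pi/7))]
      = (1/7)[(1) + (exp(-2*I*pi/7)) + (exp(-4*I*pi/7)) + (exp(-6*I*pi/7)) + (exp(6*I*pi/7)) + (exp(4*I*pi/7)) + (exp(2*I*pi/7))] = 0/7 = 0
(Exp terms are combined using exp(i*s)*conj(exp(i*t)) = exp(i*(s-t)), and sums of them are collapsed using the identity that for every m > 1 the m distinct m-th roots of unity sum to 0, e.g. 1 + exp(2*I*pi/3) + exp(-2*I*pi/3) = 0.)
Hence the multiplicities are chi_5: 1. Dimension check: dim(chi_5)*dim(chi_0) = 1*1 = 1 and sum (mult * dim) = 1*1 = 1.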